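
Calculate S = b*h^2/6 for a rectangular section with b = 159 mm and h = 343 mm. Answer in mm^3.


S = b * h^2 / 6
= 159 * 343^2 / 6
= 159 * 117649 / 6
= 3117698.5 mm^3

3117698.5 mm^3


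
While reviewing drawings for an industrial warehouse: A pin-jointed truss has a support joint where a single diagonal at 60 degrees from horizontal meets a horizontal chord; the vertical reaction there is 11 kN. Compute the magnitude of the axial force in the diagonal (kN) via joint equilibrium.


At the joint, only the diagonal has a vertical component, so vertical equilibrium gives:
F * sin(60) = 11
F = 11 / sin(60)
= 11 / 0.866025
= 12.7 kN

12.7 kN


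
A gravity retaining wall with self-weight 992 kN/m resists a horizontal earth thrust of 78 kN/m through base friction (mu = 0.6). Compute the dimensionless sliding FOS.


Resisting force = mu * W = 0.6 * 992 = 595.2 kN/m
FOS = Resisting / Driving = 595.2 / 78
= 7.6308 (dimensionless)

7.6308 (dimensionless)


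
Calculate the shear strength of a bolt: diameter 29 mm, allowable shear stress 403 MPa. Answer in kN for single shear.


A = pi * d^2 / 4 = pi * 29^2 / 4 = 660.5199 mm^2
V = f_v * A / 1000 = 403 * 660.5199 / 1000
= 266.1895 kN

266.1895 kN


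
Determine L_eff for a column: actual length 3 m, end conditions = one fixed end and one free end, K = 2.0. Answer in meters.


L_eff = K * L
= 2.0 * 3
= 6.0 m

6.0 m


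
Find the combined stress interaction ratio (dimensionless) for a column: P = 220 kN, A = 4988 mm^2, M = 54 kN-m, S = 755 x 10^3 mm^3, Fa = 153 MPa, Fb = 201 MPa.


f_a = P / A = 220000.0 / 4988 = 44.1059 MPa
f_b = M / S = 54000000.0 / 755000.0 = 71.5232 MPa
Ratio = f_a / Fa + f_b / Fb
= 44.1059 / 153 + 71.5232 / 201
= 0.6441 (dimensionless)

0.6441 (dimensionless)


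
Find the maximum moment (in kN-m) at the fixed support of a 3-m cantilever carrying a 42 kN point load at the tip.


For a cantilever with a point load at the free end:
M_max = P * L = 42 * 3 = 126 kN-m

126 kN-m


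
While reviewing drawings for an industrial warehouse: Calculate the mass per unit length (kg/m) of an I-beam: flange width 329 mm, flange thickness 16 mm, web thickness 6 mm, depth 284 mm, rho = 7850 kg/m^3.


A_flanges = 2 * 329 * 16 = 10528 mm^2
A_web = (284 - 2 * 16) * 6 = 1512 mm^2
A_total = 10528 + 1512 = 12040 mm^2 = 0.012040 m^2
Weight = rho * A = 7850 * 0.012040 = 94.514 kg/m

94.514 kg/m


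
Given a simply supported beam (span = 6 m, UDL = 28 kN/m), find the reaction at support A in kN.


Total load = w * L = 28 * 6 = 168 kN
By symmetry, each reaction R = total / 2 = 168 / 2 = 84.0 kN

84.0 kN


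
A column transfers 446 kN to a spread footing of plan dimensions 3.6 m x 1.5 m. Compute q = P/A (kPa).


A = 3.6 * 1.5 = 5.4 m^2
q = P / A = 446 / 5.4
= 82.5926 kPa

82.5926 kPa


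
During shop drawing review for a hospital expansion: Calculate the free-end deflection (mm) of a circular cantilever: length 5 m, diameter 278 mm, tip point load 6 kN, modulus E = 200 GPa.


I = pi * d^4 / 64 = pi * 278^4 / 64 = 293189952.0 mm^4
L = 5000.0 mm, P = 6000.0 N, E = 200000.0 MPa
delta = P * L^3 / (3 * E * I)
= 6000.0 * 5000.0^3 / (3 * 200000.0 * 293189952.0)
= 4.2634 mm

4.2634 mm


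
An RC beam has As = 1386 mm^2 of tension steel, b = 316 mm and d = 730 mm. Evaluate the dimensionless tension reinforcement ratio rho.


rho = As / (b * d)
= 1386 / (316 * 730)
= 1386 / 230680
= 0.006008 (dimensionless)

0.006008 (dimensionless)


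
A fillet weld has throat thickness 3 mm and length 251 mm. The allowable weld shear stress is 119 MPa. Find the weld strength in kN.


Strength = throat * length * allowable stress
= 3 * 251 * 119 N
= 89607 N
= 89.61 kN

89.61 kN


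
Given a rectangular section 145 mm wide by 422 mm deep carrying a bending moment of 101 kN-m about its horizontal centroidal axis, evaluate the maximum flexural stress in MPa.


I = b * h^3 / 12 = 145 * 422^3 / 12 = 908079996.67 mm^4
y = h / 2 = 422 / 2 = 211.0 mm
M = 101 kN-m = 101000000.0 N-mm
sigma = M * y / I = 101000000.0 * 211.0 / 908079996.67
= 23.47 MPa

23.47 MPa


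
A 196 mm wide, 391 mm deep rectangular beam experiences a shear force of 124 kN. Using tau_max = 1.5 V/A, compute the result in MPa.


A = b * h = 196 * 391 = 76636 mm^2
V = 124 kN = 124000.0 N
tau_max = 1.5 * V / A = 1.5 * 124000.0 / 76636
= 2.4271 MPa

2.4271 MPa


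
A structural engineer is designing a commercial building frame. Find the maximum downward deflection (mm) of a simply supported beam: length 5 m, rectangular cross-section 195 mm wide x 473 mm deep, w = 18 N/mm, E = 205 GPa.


I = 195 * 473^3 / 12 = 1719637026.25 mm^4
L = 5000.0 mm, w = 18 N/mm, E = 205000.0 MPa
delta = 5 * w * L^4 / (384 * E * I)
= 5 * 18 * 5000.0^4 / (384 * 205000.0 * 1719637026.25)
= 0.4155 mm

0.4155 mm


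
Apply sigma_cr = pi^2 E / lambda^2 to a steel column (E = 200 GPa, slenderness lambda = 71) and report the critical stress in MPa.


sigma_cr = pi^2 * E / lambda^2
= 9.8696 * 200000.0 / 71^2
= 9.8696 * 200000.0 / 5041
= 391.5733 MPa

391.5733 MPa


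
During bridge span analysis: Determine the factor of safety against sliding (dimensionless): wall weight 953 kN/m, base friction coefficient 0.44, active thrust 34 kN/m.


Resisting force = mu * W = 0.44 * 953 = 419.32 kN/m
FOS = Resisting / Driving = 419.32 / 34
= 12.3329 (dimensionless)

12.3329 (dimensionless)


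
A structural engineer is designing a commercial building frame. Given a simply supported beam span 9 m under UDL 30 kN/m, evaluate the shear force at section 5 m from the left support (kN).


R_A = w * L / 2 = 30 * 9 / 2 = 135.0 kN
V(x) = R_A - w * x = 135.0 - 30 * 5
= -15.0 kN

-15.0 kN


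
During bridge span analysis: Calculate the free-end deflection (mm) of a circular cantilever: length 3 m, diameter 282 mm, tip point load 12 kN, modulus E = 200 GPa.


I = pi * d^4 / 64 = pi * 282^4 / 64 = 310431892.12 mm^4
L = 3000.0 mm, P = 12000.0 N, E = 200000.0 MPa
delta = P * L^3 / (3 * E * I)
= 12000.0 * 3000.0^3 / (3 * 200000.0 * 310431892.12)
= 1.7395 mm

1.7395 mm


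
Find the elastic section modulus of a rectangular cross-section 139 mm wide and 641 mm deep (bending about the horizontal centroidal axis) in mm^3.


S = b * h^2 / 6
= 139 * 641^2 / 6
= 139 * 410881 / 6
= 9518743.17 mm^3

9518743.17 mm^3


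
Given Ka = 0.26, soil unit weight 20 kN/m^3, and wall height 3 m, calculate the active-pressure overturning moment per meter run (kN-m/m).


Pa = 0.5 * Ka * gamma * H^2
= 0.5 * 0.26 * 20 * 3^2
= 23.4 kN/m
Arm = H / 3 = 3 / 3 = 1.0 m
Mo = Pa * arm = Pa * H / 3 = 23.4 * 3 / 3 = 23.4 kN-m/m

23.4 kN-m/m


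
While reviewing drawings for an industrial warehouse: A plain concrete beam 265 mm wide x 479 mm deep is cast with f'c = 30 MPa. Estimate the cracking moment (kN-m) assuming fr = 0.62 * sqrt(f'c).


fr = 0.62 * sqrt(30) = 0.62 * 5.4772 = 3.3959 MPa
I = 265 * 479^3 / 12 = 2427007777.92 mm^4
y_t = 239.5 mm
M_cr = fr * I / y_t = 3.3959 * 2427007777.92 / 239.5 N-mm
= 34.4126 kN-m

34.4126 kN-m


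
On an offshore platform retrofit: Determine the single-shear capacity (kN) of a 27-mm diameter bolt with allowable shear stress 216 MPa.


A = pi * d^2 / 4 = pi * 27^2 / 4 = 572.5553 mm^2
V = f_v * A / 1000 = 216 * 572.5553 / 1000
= 123.6719 kN

123.6719 kN


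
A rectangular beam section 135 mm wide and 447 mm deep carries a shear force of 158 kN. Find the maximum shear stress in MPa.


A = b * h = 135 * 447 = 60345 mm^2
V = 158 kN = 158000.0 N
tau_max = 1.5 * V / A = 1.5 * 158000.0 / 60345
= 3.9274 MPa

3.9274 MPa


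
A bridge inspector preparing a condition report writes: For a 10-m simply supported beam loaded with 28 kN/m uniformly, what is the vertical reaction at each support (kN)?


Total load = w * L = 28 * 10 = 280 kN
By symmetry, each reaction R = total / 2 = 280 / 2 = 140.0 kN

140.0 kN


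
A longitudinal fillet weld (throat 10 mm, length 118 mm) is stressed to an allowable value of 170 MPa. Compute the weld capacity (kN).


Strength = throat * length * allowable stress
= 10 * 118 * 170 N
= 200600 N
= 200.6 kN

200.6 kN


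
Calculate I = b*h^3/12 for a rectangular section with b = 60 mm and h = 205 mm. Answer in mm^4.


I = b * h^3 / 12
= 60 * 205^3 / 12
= 60 * 8615125 / 12
= 43075625.0 mm^4

43075625.0 mm^4


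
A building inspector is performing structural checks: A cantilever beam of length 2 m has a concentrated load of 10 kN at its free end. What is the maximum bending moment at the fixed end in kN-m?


For a cantilever with a point load at the free end:
M_max = P * L = 10 * 2 = 20 kN-m

20 kN-m


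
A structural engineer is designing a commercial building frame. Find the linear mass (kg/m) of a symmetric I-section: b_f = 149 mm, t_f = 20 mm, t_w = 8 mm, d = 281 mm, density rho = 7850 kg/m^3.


A_flanges = 2 * 149 * 20 = 5960 mm^2
A_web = (281 - 2 * 20) * 8 = 1928 mm^2
A_total = 5960 + 1928 = 7888 mm^2 = 0.007888 m^2
Weight = rho * A = 7850 * 0.007888 = 61.9208 kg/m

61.9208 kg/m


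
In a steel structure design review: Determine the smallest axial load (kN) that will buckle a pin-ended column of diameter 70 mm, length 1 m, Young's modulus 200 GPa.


I = pi * d^4 / 64 = 1178588.12 mm^4
L = 1000.0 mm
P_cr = pi^2 * E * I / L^2
= 9.8696 * 200000.0 * 1178588.12 / 1000.0^2
= 2326439.7 N = 2326.4397 kN

2326.4397 kN


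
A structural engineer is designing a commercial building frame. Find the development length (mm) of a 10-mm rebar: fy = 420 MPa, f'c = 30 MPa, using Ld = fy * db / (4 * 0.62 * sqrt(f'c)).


Ld = (fy * db) / (4 * 0.62 * sqrt(f'c))
= (420 * 10) / (4 * 0.62 * sqrt(30))
= 4200 / 13.5835
= 309.2 mm

309.2 mm


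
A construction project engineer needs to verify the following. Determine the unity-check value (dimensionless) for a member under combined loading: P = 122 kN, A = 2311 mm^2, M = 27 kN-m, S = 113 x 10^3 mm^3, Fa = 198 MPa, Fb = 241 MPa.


f_a = P / A = 122000.0 / 2311 = 52.791 MPa
f_b = M / S = 27000000.0 / 113000.0 = 238.9381 MPa
Ratio = f_a / Fa + f_b / Fb
= 52.791 / 198 + 238.9381 / 241
= 1.2581 (dimensionless)

1.2581 (dimensionless)


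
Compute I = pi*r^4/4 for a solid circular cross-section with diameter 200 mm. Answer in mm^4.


r = d / 2 = 200 / 2 = 100.0 mm
I = pi * r^4 / 4 = pi * 100.0^4 / 4
= 78539816.34 mm^4

78539816.34 mm^4


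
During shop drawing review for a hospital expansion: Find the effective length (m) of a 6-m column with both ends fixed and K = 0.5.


L_eff = K * L
= 0.5 * 6
= 3.0 m

3.0 m


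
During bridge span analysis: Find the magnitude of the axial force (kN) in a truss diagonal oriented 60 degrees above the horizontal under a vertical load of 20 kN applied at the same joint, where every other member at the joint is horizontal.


At the joint, only the diagonal has a vertical component, so vertical equilibrium gives:
F * sin(60) = 20
F = 20 / sin(60)
= 20 / 0.866025
= 23.09 kN

23.09 kN


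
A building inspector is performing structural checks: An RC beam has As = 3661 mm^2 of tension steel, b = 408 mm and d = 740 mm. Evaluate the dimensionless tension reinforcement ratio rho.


rho = As / (b * d)
= 3661 / (408 * 740)
= 3661 / 301920
= 0.012126 (dimensionless)

0.012126 (dimensionless)


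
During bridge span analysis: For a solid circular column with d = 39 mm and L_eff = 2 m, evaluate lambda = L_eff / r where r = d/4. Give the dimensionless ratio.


Radius of gyration r = d / 4 = 39 / 4 = 9.75 mm
L_eff = 2000.0 mm
Slenderness ratio = L / r = 2000.0 / 9.75 = 205.13 (dimensionless)

205.13 (dimensionless)


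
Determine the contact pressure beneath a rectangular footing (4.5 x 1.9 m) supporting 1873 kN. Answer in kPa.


A = 4.5 * 1.9 = 8.55 m^2
q = P / A = 1873 / 8.55
= 219.0643 kPa

219.0643 kPa


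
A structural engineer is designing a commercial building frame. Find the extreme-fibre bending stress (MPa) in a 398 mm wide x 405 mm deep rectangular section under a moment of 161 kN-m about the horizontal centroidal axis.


I = b * h^3 / 12 = 398 * 405^3 / 12 = 2203265812.5 mm^4
y = h / 2 = 405 / 2 = 202.5 mm
M = 161 kN-m = 161000000.0 N-mm
sigma = M * y / I = 161000000.0 * 202.5 / 2203265812.5
= 14.8 MPa

14.8 MPa


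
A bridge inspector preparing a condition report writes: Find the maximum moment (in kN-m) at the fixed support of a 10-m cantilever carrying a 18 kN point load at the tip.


For a cantilever with a point load at the free end:
M_max = P * L = 18 * 10 = 180 kN-m

180 kN-m


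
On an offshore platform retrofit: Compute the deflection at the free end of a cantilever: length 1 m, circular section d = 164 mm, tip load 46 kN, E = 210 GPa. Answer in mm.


I = pi * d^4 / 64 = pi * 164^4 / 64 = 35509559.99 mm^4
L = 1000.0 mm, P = 46000.0 N, E = 210000.0 MPa
delta = P * L^3 / (3 * E * I)
= 46000.0 * 1000.0^3 / (3 * 210000.0 * 35509559.99)
= 2.0562 mm

2.0562 mm


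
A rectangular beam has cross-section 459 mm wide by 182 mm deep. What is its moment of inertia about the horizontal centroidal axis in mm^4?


I = b * h^3 / 12
= 459 * 182^3 / 12
= 459 * 6028568 / 12
= 230592726.0 mm^4

230592726.0 mm^4


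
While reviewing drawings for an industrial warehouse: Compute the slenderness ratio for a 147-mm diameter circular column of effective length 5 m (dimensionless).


Radius of gyration r = d / 4 = 147 / 4 = 36.75 mm
L_eff = 5000.0 mm
Slenderness ratio = L / r = 5000.0 / 36.75 = 136.05 (dimensionless)

136.05 (dimensionless)


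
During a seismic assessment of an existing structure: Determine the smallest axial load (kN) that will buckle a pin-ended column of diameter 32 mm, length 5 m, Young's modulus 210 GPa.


I = pi * d^4 / 64 = 51471.85 mm^4
L = 5000.0 mm
P_cr = pi^2 * E * I / L^2
= 9.8696 * 210000.0 * 51471.85 / 5000.0^2
= 4267.26 N = 4.2673 kN

4.2673 kN


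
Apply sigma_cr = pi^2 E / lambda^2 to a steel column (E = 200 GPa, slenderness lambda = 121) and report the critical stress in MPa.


sigma_cr = pi^2 * E / lambda^2
= 9.8696 * 200000.0 / 121^2
= 9.8696 * 200000.0 / 14641
= 134.8215 MPa

134.8215 MPa


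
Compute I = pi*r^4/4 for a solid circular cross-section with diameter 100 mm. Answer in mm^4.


r = d / 2 = 100 / 2 = 50.0 mm
I = pi * r^4 / 4 = pi * 50.0^4 / 4
= 4908738.52 mm^4

4908738.52 mm^4


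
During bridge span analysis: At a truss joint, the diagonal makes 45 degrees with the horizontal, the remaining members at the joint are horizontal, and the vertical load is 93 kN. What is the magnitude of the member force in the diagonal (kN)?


At the joint, only the diagonal has a vertical component, so vertical equilibrium gives:
F * sin(45) = 93
F = 93 / sin(45)
= 93 / 0.707107
= 131.52 kN

131.52 kN


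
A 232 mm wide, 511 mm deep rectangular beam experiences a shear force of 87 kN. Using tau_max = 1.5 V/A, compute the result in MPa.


A = b * h = 232 * 511 = 118552 mm^2
V = 87 kN = 87000.0 N
tau_max = 1.5 * V / A = 1.5 * 87000.0 / 118552
= 1.1008 MPa

1.1008 MPa


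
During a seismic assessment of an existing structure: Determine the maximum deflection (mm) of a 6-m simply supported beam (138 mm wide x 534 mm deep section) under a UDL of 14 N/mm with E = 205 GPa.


I = 138 * 534^3 / 12 = 1751142996.0 mm^4
L = 6000.0 mm, w = 14 N/mm, E = 205000.0 MPa
delta = 5 * w * L^4 / (384 * E * I)
= 5 * 14 * 6000.0^4 / (384 * 205000.0 * 1751142996.0)
= 0.6581 mm

0.6581 mm


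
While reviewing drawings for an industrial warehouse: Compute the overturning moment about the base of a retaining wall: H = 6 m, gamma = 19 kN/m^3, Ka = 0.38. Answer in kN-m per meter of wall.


Pa = 0.5 * Ka * gamma * H^2
= 0.5 * 0.38 * 19 * 6^2
= 129.96 kN/m
Arm = H / 3 = 6 / 3 = 2.0 m
Mo = Pa * arm = Pa * H / 3 = 129.96 * 6 / 3 = 259.92 kN-m/m

259.92 kN-m/m


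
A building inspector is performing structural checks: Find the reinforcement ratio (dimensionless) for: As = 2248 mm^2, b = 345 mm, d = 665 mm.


rho = As / (b * d)
= 2248 / (345 * 665)
= 2248 / 229425
= 0.009798 (dimensionless)

0.009798 (dimensionless)


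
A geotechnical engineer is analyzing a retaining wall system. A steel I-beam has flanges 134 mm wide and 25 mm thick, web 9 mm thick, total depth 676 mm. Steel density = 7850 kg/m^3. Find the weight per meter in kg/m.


A_flanges = 2 * 134 * 25 = 6700 mm^2
A_web = (676 - 2 * 25) * 9 = 5634 mm^2
A_total = 6700 + 5634 = 12334 mm^2 = 0.012334 m^2
Weight = rho * A = 7850 * 0.012334 = 96.8219 kg/m

96.8219 kg/m


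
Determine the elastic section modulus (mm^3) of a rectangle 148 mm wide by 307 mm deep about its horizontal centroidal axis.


S = b * h^2 / 6
= 148 * 307^2 / 6
= 148 * 94249 / 6
= 2324808.67 mm^3

2324808.67 mm^3


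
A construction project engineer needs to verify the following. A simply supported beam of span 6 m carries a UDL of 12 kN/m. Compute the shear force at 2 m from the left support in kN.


R_A = w * L / 2 = 12 * 6 / 2 = 36.0 kN
V(x) = R_A - w * x = 36.0 - 12 * 2
= 12.0 kN

12.0 kN


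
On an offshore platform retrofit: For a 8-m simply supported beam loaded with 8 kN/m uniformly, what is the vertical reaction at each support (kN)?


Total load = w * L = 8 * 8 = 64 kN
By symmetry, each reaction R = total / 2 = 64 / 2 = 32.0 kN

32.0 kN


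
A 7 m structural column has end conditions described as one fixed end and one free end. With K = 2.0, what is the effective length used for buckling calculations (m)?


L_eff = K * L
= 2.0 * 7
= 14.0 m

14.0 m


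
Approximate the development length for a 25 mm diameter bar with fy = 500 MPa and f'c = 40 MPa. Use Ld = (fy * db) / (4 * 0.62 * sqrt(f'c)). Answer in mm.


Ld = (fy * db) / (4 * 0.62 * sqrt(f'c))
= (500 * 25) / (4 * 0.62 * sqrt(40))
= 12500 / 15.6849
= 796.94 mm

796.94 mm


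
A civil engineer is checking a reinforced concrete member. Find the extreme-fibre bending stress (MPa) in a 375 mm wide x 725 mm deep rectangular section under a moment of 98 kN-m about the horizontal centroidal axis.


I = b * h^3 / 12 = 375 * 725^3 / 12 = 11908691406.25 mm^4
y = h / 2 = 725 / 2 = 362.5 mm
M = 98 kN-m = 98000000.0 N-mm
sigma = M * y / I = 98000000.0 * 362.5 / 11908691406.25
= 2.98 MPa

2.98 MPa


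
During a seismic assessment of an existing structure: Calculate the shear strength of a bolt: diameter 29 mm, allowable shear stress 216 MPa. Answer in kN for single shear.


A = pi * d^2 / 4 = pi * 29^2 / 4 = 660.5199 mm^2
V = f_v * A / 1000 = 216 * 660.5199 / 1000
= 142.6723 kN

142.6723 kN


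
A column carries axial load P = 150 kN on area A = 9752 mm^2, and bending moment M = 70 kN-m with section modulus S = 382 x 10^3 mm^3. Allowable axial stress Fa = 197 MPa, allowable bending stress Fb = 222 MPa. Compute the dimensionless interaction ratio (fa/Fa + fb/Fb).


f_a = P / A = 150000.0 / 9752 = 15.3815 MPa
f_b = M / S = 70000000.0 / 382000.0 = 183.2461 MPa
Ratio = f_a / Fa + f_b / Fb
= 15.3815 / 197 + 183.2461 / 222
= 0.9035 (dimensionless)

0.9035 (dimensionless)


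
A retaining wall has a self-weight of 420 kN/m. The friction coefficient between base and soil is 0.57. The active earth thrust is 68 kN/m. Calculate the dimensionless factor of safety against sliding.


Resisting force = mu * W = 0.57 * 420 = 239.4 kN/m
FOS = Resisting / Driving = 239.4 / 68
= 3.5206 (dimensionless)

3.5206 (dimensionless)


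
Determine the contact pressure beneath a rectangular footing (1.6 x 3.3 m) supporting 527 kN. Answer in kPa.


A = 1.6 * 3.3 = 5.28 m^2
q = P / A = 527 / 5.28
= 99.8106 kPa

99.8106 kPa


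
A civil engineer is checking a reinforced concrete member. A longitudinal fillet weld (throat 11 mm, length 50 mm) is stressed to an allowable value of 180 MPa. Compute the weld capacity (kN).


Strength = throat * length * allowable stress
= 11 * 50 * 180 N
= 99000 N
= 99.0 kN

99.0 kN


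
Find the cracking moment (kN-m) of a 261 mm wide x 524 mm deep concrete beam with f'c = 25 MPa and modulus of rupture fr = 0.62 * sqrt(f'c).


fr = 0.62 * sqrt(25) = 0.62 * 5.0 = 3.1 MPa
I = 261 * 524^3 / 12 = 3129342672.0 mm^4
y_t = 262.0 mm
M_cr = fr * I / y_t = 3.1 * 3129342672.0 / 262.0 N-mm
= 37.0266 kN-m

37.0266 kN-m


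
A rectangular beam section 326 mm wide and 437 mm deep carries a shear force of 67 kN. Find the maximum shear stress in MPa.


A = b * h = 326 * 437 = 142462 mm^2
V = 67 kN = 67000.0 N
tau_max = 1.5 * V / A = 1.5 * 67000.0 / 142462
= 0.7055 MPa

0.7055 MPa


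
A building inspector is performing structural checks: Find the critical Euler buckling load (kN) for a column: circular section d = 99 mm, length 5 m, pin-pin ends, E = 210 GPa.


I = pi * d^4 / 64 = 4715314.64 mm^4
L = 5000.0 mm
P_cr = pi^2 * E * I / L^2
= 9.8696 * 210000.0 * 4715314.64 / 5000.0^2
= 390921.64 N = 390.9216 kN

390.9216 kN


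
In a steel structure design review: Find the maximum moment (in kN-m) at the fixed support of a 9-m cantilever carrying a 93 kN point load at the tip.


For a cantilever with a point load at the free end:
M_max = P * L = 93 * 9 = 837 kN-m

837 kN-m


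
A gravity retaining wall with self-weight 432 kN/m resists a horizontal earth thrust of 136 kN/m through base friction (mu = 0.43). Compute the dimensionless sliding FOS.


Resisting force = mu * W = 0.43 * 432 = 185.76 kN/m
FOS = Resisting / Driving = 185.76 / 136
= 1.3659 (dimensionless)

1.3659 (dimensionless)


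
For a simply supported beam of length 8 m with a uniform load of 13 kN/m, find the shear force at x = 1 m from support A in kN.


R_A = w * L / 2 = 13 * 8 / 2 = 52.0 kN
V(x) = R_A - w * x = 52.0 - 13 * 1
= 39.0 kN

39.0 kN


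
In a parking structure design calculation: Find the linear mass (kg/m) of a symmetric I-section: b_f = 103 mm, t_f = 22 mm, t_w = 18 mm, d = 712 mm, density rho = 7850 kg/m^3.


A_flanges = 2 * 103 * 22 = 4532 mm^2
A_web = (712 - 2 * 22) * 18 = 12024 mm^2
A_total = 4532 + 12024 = 16556 mm^2 = 0.016556 m^2
Weight = rho * A = 7850 * 0.016556 = 129.9646 kg/m

129.9646 kg/m


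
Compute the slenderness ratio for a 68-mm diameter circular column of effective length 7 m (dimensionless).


Radius of gyration r = d / 4 = 68 / 4 = 17.0 mm
L_eff = 7000.0 mm
Slenderness ratio = L / r = 7000.0 / 17.0 = 411.76 (dimensionless)

411.76 (dimensionless)


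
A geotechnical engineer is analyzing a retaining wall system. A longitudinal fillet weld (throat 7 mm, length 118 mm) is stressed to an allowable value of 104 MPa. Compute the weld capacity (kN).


Strength = throat * length * allowable stress
= 7 * 118 * 104 N
= 85904 N
= 85.9 kN

85.9 kN


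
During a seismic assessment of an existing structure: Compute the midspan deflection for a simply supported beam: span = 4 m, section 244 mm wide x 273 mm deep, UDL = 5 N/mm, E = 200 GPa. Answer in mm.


I = 244 * 273^3 / 12 = 413710479.0 mm^4
L = 4000.0 mm, w = 5 N/mm, E = 200000.0 MPa
delta = 5 * w * L^4 / (384 * E * I)
= 5 * 5 * 4000.0^4 / (384 * 200000.0 * 413710479.0)
= 0.2014 mm

0.2014 mm


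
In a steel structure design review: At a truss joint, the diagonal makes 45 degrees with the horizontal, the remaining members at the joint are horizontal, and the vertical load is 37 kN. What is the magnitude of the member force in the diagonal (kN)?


At the joint, only the diagonal has a vertical component, so vertical equilibrium gives:
F * sin(45) = 37
F = 37 / sin(45)
= 37 / 0.707107
= 52.33 kN

52.33 kN


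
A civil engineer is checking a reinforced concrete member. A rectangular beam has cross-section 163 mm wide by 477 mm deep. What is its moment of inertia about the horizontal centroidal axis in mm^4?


I = b * h^3 / 12
= 163 * 477^3 / 12
= 163 * 108531333 / 12
= 1474217273.25 mm^4

1474217273.25 mm^4


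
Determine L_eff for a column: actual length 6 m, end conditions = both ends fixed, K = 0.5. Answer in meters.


L_eff = K * L
= 0.5 * 6
= 3.0 m

3.0 m


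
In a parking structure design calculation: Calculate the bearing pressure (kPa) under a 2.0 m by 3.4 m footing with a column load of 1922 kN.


A = 2.0 * 3.4 = 6.8 m^2
q = P / A = 1922 / 6.8
= 282.6471 kPa

282.6471 kPa


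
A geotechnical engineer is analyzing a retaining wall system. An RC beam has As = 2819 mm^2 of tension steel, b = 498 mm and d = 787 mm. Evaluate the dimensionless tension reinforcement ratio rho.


rho = As / (b * d)
= 2819 / (498 * 787)
= 2819 / 391926
= 0.007193 (dimensionless)

0.007193 (dimensionless)


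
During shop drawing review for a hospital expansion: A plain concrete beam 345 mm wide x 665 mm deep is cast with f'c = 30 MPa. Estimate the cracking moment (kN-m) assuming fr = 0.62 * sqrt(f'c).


fr = 0.62 * sqrt(30) = 0.62 * 5.4772 = 3.3959 MPa
I = 345 * 665^3 / 12 = 8454789218.75 mm^4
y_t = 332.5 mm
M_cr = fr * I / y_t = 3.3959 * 8454789218.75 / 332.5 N-mm
= 86.3502 kN-m

86.3502 kN-m


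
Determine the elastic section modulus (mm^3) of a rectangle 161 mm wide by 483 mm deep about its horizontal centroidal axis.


S = b * h^2 / 6
= 161 * 483^2 / 6
= 161 * 233289 / 6
= 6259921.5 mm^3

6259921.5 mm^3


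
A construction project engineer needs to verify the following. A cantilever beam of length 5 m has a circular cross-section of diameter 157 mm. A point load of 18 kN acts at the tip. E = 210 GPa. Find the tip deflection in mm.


I = pi * d^4 / 64 = pi * 157^4 / 64 = 29824179.76 mm^4
L = 5000.0 mm, P = 18000.0 N, E = 210000.0 MPa
delta = P * L^3 / (3 * E * I)
= 18000.0 * 5000.0^3 / (3 * 210000.0 * 29824179.76)
= 119.7494 mm

119.7494 mm


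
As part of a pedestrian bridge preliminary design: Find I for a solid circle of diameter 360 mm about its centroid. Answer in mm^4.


r = d / 2 = 360 / 2 = 180.0 mm
I = pi * r^4 / 4 = pi * 180.0^4 / 4
= 824479576.01 mm^4

824479576.01 mm^4


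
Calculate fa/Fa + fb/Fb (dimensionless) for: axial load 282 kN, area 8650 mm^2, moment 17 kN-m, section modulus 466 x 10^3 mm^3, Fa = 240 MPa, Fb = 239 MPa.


f_a = P / A = 282000.0 / 8650 = 32.6012 MPa
f_b = M / S = 17000000.0 / 466000.0 = 36.4807 MPa
Ratio = f_a / Fa + f_b / Fb
= 32.6012 / 240 + 36.4807 / 239
= 0.2885 (dimensionless)

0.2885 (dimensionless)


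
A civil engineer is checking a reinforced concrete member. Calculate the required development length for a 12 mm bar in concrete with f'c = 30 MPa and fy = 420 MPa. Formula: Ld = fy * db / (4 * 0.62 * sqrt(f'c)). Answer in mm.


Ld = (fy * db) / (4 * 0.62 * sqrt(f'c))
= (420 * 12) / (4 * 0.62 * sqrt(30))
= 5040 / 13.5835
= 371.04 mm

371.04 mm


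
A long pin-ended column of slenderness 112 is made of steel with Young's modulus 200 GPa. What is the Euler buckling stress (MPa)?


sigma_cr = pi^2 * E / lambda^2
= 9.8696 * 200000.0 / 112^2
= 9.8696 * 200000.0 / 12544
= 157.3598 MPa

157.3598 MPa


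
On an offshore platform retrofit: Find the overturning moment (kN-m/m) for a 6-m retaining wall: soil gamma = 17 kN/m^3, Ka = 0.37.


Pa = 0.5 * Ka * gamma * H^2
= 0.5 * 0.37 * 17 * 6^2
= 113.22 kN/m
Arm = H / 3 = 6 / 3 = 2.0 m
Mo = Pa * arm = Pa * H / 3 = 113.22 * 6 / 3 = 226.44 kN-m/m

226.44 kN-m/m


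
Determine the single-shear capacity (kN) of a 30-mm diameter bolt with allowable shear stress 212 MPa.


A = pi * d^2 / 4 = pi * 30^2 / 4 = 706.8583 mm^2
V = f_v * A / 1000 = 212 * 706.8583 / 1000
= 149.854 kN

149.854 kN


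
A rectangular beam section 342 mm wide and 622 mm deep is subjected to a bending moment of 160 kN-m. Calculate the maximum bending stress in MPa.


I = b * h^3 / 12 = 342 * 622^3 / 12 = 6858292668.0 mm^4
y = h / 2 = 622 / 2 = 311.0 mm
M = 160 kN-m = 160000000.0 N-mm
sigma = M * y / I = 160000000.0 * 311.0 / 6858292668.0
= 7.26 MPa

7.26 MPa


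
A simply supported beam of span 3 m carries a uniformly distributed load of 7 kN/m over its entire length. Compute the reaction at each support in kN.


Total load = w * L = 7 * 3 = 21 kN
By symmetry, each reaction R = total / 2 = 21 / 2 = 10.5 kN

10.5 kN


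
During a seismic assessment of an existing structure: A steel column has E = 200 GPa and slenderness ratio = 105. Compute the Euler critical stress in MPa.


sigma_cr = pi^2 * E / lambda^2
= 9.8696 * 200000.0 / 105^2
= 9.8696 * 200000.0 / 11025
= 179.0404 MPa

179.0404 MPa


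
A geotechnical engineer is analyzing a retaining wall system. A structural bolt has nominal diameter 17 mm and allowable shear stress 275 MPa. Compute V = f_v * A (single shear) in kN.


A = pi * d^2 / 4 = pi * 17^2 / 4 = 226.9801 mm^2
V = f_v * A / 1000 = 275 * 226.9801 / 1000
= 62.4195 kN

62.4195 kN


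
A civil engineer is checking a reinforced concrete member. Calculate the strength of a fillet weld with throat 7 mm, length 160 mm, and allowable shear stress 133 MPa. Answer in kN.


Strength = throat * length * allowable stress
= 7 * 160 * 133 N
= 148960 N
= 148.96 kN

148.96 kN


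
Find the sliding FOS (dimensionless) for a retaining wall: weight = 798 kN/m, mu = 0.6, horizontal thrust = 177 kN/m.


Resisting force = mu * W = 0.6 * 798 = 478.8 kN/m
FOS = Resisting / Driving = 478.8 / 177
= 2.7051 (dimensionless)

2.7051 (dimensionless)


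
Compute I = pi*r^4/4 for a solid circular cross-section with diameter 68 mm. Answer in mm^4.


r = d / 2 = 68 / 2 = 34.0 mm
I = pi * r^4 / 4 = pi * 34.0^4 / 4
= 1049555.84 mm^4

1049555.84 mm^4


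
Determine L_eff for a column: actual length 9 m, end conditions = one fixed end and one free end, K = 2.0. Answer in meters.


L_eff = K * L
= 2.0 * 9
= 18.0 m

18.0 m


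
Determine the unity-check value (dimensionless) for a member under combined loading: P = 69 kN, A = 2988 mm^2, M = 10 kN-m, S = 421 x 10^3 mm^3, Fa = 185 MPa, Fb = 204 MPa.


f_a = P / A = 69000.0 / 2988 = 23.0924 MPa
f_b = M / S = 10000000.0 / 421000.0 = 23.753 MPa
Ratio = f_a / Fa + f_b / Fb
= 23.0924 / 185 + 23.753 / 204
= 0.2413 (dimensionless)

0.2413 (dimensionless)


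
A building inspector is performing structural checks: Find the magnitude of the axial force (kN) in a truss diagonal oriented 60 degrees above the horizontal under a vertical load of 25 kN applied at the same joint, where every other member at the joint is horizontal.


At the joint, only the diagonal has a vertical component, so vertical equilibrium gives:
F * sin(60) = 25
F = 25 / sin(60)
= 25 / 0.866025
= 28.87 kN

28.87 kN


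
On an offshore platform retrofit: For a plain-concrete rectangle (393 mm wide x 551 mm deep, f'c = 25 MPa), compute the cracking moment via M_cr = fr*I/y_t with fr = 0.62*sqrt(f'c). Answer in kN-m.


fr = 0.62 * sqrt(25) = 0.62 * 5.0 = 3.1 MPa
I = 393 * 551^3 / 12 = 5478555945.25 mm^4
y_t = 275.5 mm
M_cr = fr * I / y_t = 3.1 * 5478555945.25 / 275.5 N-mm
= 61.6462 kN-m

61.6462 kN-m


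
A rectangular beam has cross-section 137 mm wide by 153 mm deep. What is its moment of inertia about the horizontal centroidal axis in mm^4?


I = b * h^3 / 12
= 137 * 153^3 / 12
= 137 * 3581577 / 12
= 40889670.75 mm^4

40889670.75 mm^4


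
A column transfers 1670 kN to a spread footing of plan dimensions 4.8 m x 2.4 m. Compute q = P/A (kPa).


A = 4.8 * 2.4 = 11.52 m^2
q = P / A = 1670 / 11.52
= 144.9653 kPa

144.9653 kPa


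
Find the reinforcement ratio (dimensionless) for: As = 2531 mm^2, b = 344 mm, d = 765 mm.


rho = As / (b * d)
= 2531 / (344 * 765)
= 2531 / 263160
= 0.009618 (dimensionless)

0.009618 (dimensionless)


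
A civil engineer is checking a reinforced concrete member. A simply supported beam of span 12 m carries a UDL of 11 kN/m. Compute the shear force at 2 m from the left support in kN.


R_A = w * L / 2 = 11 * 12 / 2 = 66.0 kN
V(x) = R_A - w * x = 66.0 - 11 * 2
= 44.0 kN

44.0 kN


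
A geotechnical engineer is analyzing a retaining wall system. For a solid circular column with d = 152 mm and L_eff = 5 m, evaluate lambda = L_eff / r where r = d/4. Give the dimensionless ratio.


Radius of gyration r = d / 4 = 152 / 4 = 38.0 mm
L_eff = 5000.0 mm
Slenderness ratio = L / r = 5000.0 / 38.0 = 131.58 (dimensionless)

131.58 (dimensionless)


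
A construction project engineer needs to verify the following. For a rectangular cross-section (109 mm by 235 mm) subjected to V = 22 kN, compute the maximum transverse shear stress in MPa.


A = b * h = 109 * 235 = 25615 mm^2
V = 22 kN = 22000.0 N
tau_max = 1.5 * V / A = 1.5 * 22000.0 / 25615
= 1.2883 MPa

1.2883 MPa


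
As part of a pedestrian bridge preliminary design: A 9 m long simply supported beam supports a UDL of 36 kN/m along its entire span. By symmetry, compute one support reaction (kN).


Total load = w * L = 36 * 9 = 324 kN
By symmetry, each reaction R = total / 2 = 324 / 2 = 162.0 kN

162.0 kN


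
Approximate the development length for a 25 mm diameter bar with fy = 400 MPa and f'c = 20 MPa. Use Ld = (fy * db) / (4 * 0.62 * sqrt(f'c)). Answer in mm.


Ld = (fy * db) / (4 * 0.62 * sqrt(f'c))
= (400 * 25) / (4 * 0.62 * sqrt(20))
= 10000 / 11.0909
= 901.64 mm

901.64 mm


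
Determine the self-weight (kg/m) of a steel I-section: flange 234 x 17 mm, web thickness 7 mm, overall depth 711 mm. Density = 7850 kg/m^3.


A_flanges = 2 * 234 * 17 = 7956 mm^2
A_web = (711 - 2 * 17) * 7 = 4739 mm^2
A_total = 7956 + 4739 = 12695 mm^2 = 0.012695 m^2
Weight = rho * A = 7850 * 0.012695 = 99.6557 kg/m

99.6557 kg/m


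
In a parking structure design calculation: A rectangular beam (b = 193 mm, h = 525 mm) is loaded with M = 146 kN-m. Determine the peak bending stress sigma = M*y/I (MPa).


I = b * h^3 / 12 = 193 * 525^3 / 12 = 2327308593.75 mm^4
y = h / 2 = 525 / 2 = 262.5 mm
M = 146 kN-m = 146000000.0 N-mm
sigma = M * y / I = 146000000.0 * 262.5 / 2327308593.75
= 16.47 MPa

16.47 MPa


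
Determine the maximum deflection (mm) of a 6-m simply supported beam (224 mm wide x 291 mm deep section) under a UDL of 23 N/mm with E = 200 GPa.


I = 224 * 291^3 / 12 = 459987192.0 mm^4
L = 6000.0 mm, w = 23 N/mm, E = 200000.0 MPa
delta = 5 * w * L^4 / (384 * E * I)
= 5 * 23 * 6000.0^4 / (384 * 200000.0 * 459987192.0)
= 4.2189 mm

4.2189 mm


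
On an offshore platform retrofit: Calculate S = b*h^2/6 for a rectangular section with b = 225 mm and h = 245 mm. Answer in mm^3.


S = b * h^2 / 6
= 225 * 245^2 / 6
= 225 * 60025 / 6
= 2250937.5 mm^3

2250937.5 mm^3


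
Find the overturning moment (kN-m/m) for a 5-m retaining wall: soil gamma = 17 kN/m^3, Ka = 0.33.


Pa = 0.5 * Ka * gamma * H^2
= 0.5 * 0.33 * 17 * 5^2
= 70.125 kN/m
Arm = H / 3 = 5 / 3 = 1.6667 m
Mo = Pa * arm = Pa * H / 3 = 70.125 * 5 / 3 = 116.875 kN-m/m

116.875 kN-m/m


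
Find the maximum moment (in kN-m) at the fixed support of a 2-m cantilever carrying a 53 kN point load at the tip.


For a cantilever with a point load at the free end:
M_max = P * L = 53 * 2 = 106 kN-m

106 kN-m


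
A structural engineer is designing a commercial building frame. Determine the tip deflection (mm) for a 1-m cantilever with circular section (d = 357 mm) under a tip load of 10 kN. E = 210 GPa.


I = pi * d^4 / 64 = pi * 357^4 / 64 = 797338552.09 mm^4
L = 1000.0 mm, P = 10000.0 N, E = 210000.0 MPa
delta = P * L^3 / (3 * E * I)
= 10000.0 * 1000.0^3 / (3 * 210000.0 * 797338552.09)
= 0.0199 mm

0.0199 mm


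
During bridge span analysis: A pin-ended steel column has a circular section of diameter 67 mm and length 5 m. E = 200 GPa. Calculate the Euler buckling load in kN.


I = pi * d^4 / 64 = 989165.84 mm^4
L = 5000.0 mm
P_cr = pi^2 * E * I / L^2
= 9.8696 * 200000.0 * 989165.84 / 5000.0^2
= 78101.4 N = 78.1014 kN

78.1014 kN


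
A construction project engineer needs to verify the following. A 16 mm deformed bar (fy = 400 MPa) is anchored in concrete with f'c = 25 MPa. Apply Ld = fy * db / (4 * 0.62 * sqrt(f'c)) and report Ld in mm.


Ld = (fy * db) / (4 * 0.62 * sqrt(f'c))
= (400 * 16) / (4 * 0.62 * sqrt(25))
= 6400 / 12.4
= 516.13 mm

516.13 mm


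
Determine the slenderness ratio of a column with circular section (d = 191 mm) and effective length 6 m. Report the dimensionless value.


Radius of gyration r = d / 4 = 191 / 4 = 47.75 mm
L_eff = 6000.0 mm
Slenderness ratio = L / r = 6000.0 / 47.75 = 125.65 (dimensionless)

125.65 (dimensionless)


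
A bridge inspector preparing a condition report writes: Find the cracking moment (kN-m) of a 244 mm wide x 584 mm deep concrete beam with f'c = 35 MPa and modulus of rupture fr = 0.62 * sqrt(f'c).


fr = 0.62 * sqrt(35) = 0.62 * 5.9161 = 3.668 MPa
I = 244 * 584^3 / 12 = 4049926314.67 mm^4
y_t = 292.0 mm
M_cr = fr * I / y_t = 3.668 * 4049926314.67 / 292.0 N-mm
= 50.8733 kN-m

50.8733 kN-m


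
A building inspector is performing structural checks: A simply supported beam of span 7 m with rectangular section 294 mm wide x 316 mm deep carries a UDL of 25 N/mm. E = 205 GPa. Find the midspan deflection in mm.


I = 294 * 316^3 / 12 = 773085152.0 mm^4
L = 7000.0 mm, w = 25 N/mm, E = 205000.0 MPa
delta = 5 * w * L^4 / (384 * E * I)
= 5 * 25 * 7000.0^4 / (384 * 205000.0 * 773085152.0)
= 4.9316 mm

4.9316 mm


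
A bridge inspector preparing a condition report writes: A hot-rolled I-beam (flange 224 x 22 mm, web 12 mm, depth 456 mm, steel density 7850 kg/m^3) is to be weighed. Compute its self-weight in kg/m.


A_flanges = 2 * 224 * 22 = 9856 mm^2
A_web = (456 - 2 * 22) * 12 = 4944 mm^2
A_total = 9856 + 4944 = 14800 mm^2 = 0.014800 m^2
Weight = rho * A = 7850 * 0.014800 = 116.18 kg/m

116.18 kg/m


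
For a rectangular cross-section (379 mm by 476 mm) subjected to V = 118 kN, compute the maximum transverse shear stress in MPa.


A = b * h = 379 * 476 = 180404 mm^2
V = 118 kN = 118000.0 N
tau_max = 1.5 * V / A = 1.5 * 118000.0 / 180404
= 0.9811 MPa

0.9811 MPa


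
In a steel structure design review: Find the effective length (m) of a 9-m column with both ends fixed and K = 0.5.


L_eff = K * L
= 0.5 * 9
= 4.5 m

4.5 m


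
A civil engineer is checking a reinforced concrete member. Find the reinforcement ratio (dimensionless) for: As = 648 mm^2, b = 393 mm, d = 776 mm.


rho = As / (b * d)
= 648 / (393 * 776)
= 648 / 304968
= 0.002125 (dimensionless)

0.002125 (dimensionless)


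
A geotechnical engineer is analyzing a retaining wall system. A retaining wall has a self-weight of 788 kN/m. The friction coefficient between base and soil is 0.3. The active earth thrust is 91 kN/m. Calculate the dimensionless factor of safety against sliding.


Resisting force = mu * W = 0.3 * 788 = 236.4 kN/m
FOS = Resisting / Driving = 236.4 / 91
= 2.5978 (dimensionless)

2.5978 (dimensionless)


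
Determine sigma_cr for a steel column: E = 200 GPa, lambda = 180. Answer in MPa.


sigma_cr = pi^2 * E / lambda^2
= 9.8696 * 200000.0 / 180^2
= 9.8696 * 200000.0 / 32400
= 60.9235 MPa

60.9235 MPa


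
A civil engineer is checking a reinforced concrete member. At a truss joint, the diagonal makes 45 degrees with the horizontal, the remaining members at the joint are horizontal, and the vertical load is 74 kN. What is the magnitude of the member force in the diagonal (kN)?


At the joint, only the diagonal has a vertical component, so vertical equilibrium gives:
F * sin(45) = 74
F = 74 / sin(45)
= 74 / 0.707107
= 104.65 kN

104.65 kN


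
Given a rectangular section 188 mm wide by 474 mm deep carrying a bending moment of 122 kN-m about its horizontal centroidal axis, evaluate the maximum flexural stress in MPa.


I = b * h^3 / 12 = 188 * 474^3 / 12 = 1668443976.0 mm^4
y = h / 2 = 474 / 2 = 237.0 mm
M = 122 kN-m = 122000000.0 N-mm
sigma = M * y / I = 122000000.0 * 237.0 / 1668443976.0
= 17.33 MPa

17.33 MPa


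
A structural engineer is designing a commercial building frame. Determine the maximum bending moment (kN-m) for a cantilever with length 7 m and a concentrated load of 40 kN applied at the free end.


For a cantilever with a point load at the free end:
M_max = P * L = 40 * 7 = 280 kN-m

280 kN-m


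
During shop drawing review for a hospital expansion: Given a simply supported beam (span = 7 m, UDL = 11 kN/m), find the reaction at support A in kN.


Total load = w * L = 11 * 7 = 77 kN
By symmetry, each reaction R = total / 2 = 77 / 2 = 38.5 kN

38.5 kN
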